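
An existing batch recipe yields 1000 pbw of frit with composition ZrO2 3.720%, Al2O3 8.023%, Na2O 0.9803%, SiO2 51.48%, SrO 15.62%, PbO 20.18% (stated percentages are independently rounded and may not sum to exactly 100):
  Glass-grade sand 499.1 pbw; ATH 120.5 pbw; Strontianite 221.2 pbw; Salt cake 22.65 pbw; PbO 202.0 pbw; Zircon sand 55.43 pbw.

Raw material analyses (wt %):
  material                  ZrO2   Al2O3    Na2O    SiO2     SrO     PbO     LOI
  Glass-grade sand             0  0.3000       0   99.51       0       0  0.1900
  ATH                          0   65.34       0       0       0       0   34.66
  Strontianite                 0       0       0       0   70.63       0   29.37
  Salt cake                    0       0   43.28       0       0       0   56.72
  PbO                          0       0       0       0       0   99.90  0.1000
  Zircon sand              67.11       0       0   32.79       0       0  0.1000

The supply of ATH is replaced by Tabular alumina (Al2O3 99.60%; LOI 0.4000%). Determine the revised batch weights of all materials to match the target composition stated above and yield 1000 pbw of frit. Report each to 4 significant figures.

Revised batch per 1000 pbw frit:
  Glass-grade sand: 499.1 pbw
  Tabular alumina: 79.05 pbw
  Strontianite: 221.2 pbw
  Salt cake: 22.65 pbw
  PbO: 202.0 pbw
  Zircon sand: 55.43 pbw
Total batch = 1079 pbw; LOI loss = 79.34 pbw

In-progress results appear rounded off to 4 significant digits at each printed step; all internal work maintains full precision at all times. A single rounding produces every reported number. The derived quantities (yield, the six compositions, net glass mass, totals, ignition loss) are re-derived at exact precision starting from the weights on 1000 pbw of glass, precisely as stated by the question or the answer.
The oxide mass targets at 1000 pbw frit:
  ZrO2: 3.720% × 1000 = 37.20 pbw
  Al2O3: 8.023% × 1000 = 80.23 pbw
  Na2O: 0.9803% × 1000 = 9.803 pbw
  SiO2: 51.48% × 1000 = 514.8 pbw
  SrO: 15.62% × 1000 = 156.2 pbw
  PbO: 20.18% × 1000 = 201.8 pbw
Per-oxide balance check with the batch weights as given, at the basis given (sums match the target masses exact up to rounding of places):
  ZrO2: 55.43·0.6711 = 37.20 pbw (target 37.20 pbw)
  Al2O3: 499.1·0.003000 + 79.05·0.9960 = 80.23 pbw (target 80.23 pbw)
  Na2O: 22.65·0.4328 = 9.803 pbw (target 9.803 pbw)
  SiO2: 499.1·0.9951 + 55.43·0.3279 = 514.8 pbw (target 514.8 pbw)
  SrO: 221.2·0.7063 = 156.2 pbw (target 156.2 pbw)
  PbO: 202.0·0.9990 = 201.8 pbw (target 201.8 pbw)
Glass-mass bookkeeping: net batch after ignition = 1000 pbw (the Σ of target masses is 1000 pbw; with the basis standing at 1000 pbw — differing by rounding only).
Total batch = Σ batch = 1079 pbw; LOI loss = Σ batch·LOI = 79.34 pbw; as yield: glass ÷ batch → 92.65%.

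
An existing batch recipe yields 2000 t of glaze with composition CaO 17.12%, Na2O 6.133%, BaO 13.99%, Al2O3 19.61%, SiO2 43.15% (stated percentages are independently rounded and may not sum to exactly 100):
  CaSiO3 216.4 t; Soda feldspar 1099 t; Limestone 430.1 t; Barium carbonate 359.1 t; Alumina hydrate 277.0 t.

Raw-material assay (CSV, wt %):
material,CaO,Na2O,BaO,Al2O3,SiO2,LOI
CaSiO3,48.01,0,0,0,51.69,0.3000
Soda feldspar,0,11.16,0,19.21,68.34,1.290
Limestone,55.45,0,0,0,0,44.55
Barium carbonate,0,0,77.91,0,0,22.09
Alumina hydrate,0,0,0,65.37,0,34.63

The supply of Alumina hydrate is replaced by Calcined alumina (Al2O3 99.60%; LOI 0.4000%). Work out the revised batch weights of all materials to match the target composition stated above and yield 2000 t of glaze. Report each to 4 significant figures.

Revised batch per 2000 t glaze:
  CaSiO3: 216.4 t
  Soda feldspar: 1099 t
  Limestone: 430.1 t
  Barium carbonate: 359.1 t
  Calcined alumina: 181.8 t
Total batch = 2286 t; LOI loss = 286.5 t

Each numeric step carries full float precision in all steps. The intermediate values are displayed (rounded to 4 significant figures) at each printed step; each reported value sees exactly one rounding. The derived quantities, which include glass mass, the five compositions, the yield, totals, LOI, are re-derived at exact precision, exactly as shown in problem or answer, using the weight values on 2000 t of glass.
Target oxide masses per 2000 t glaze:
  CaO: 17.12% × 2000 = 342.4 t
  Na2O: 6.133% × 2000 = 122.7 t
  BaO: 13.99% × 2000 = 279.8 t
  Al2O3: 19.61% × 2000 = 392.2 t
  SiO2: 43.15% × 2000 = 863.0 t
Balance tally, oxide-wise, on the weights just shown, at the basis given (sum by sum, the targets are met net of answer rounding effects):
  CaO: 216.4·0.4801 + 430.1·0.5545 = 342.4 t (target 342.4 t)
  Na2O: 1099·0.1116 = 122.6 t (target 122.7 t)
  BaO: 359.1·0.7791 = 279.8 t (target 279.8 t)
  Al2O3: 1099·0.1921 + 181.8·0.9960 = 392.2 t (target 392.2 t)
  SiO2: 216.4·0.5169 + 1099·0.6834 = 862.9 t (target 863.0 t)
Mass balance on the glass: total batch − LOI = 2000 t (the Σ of target masses is 2000 t; stated basis 2000 t — any gap is answer rounding).
Adding the batch up: Σ batch = 2286 t; the LOI term Σ batch·LOI equals 286.5 t; the yield ratio, glass ÷ batch: 87.47%.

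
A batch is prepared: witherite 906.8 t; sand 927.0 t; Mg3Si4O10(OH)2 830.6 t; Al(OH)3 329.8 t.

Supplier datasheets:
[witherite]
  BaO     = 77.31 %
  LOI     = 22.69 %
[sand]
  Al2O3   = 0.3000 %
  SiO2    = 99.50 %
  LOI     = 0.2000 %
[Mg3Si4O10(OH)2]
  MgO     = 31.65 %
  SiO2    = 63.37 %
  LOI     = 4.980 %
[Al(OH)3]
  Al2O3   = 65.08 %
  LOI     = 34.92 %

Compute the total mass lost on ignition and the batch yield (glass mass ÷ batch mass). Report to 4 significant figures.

Exact precision is carried end to end. Values along the way are displayed rounded to four significant digits between the steps; each reported figure undergoes a single rounding. All derived quantities (the yield, glass mass, the totals, four oxide percentages, LOI) are carried from the batch weights for 2630 t of glass in full float precision, as they appear in the problem or answer text.
Ignition loss by material:
  witherite: 906.8 × 0.2269 = 205.8 t
  sand: 927.0 × 0.002000 = 1.854 t
  Mg3Si4O10(OH)2: 830.6 × 0.04980 = 41.36 t
  Al(OH)3: 329.8 × 0.3492 = 115.2 t
Total LOI = 364.1 t
Glass = batch − LOI = 2994 − 364.1 = 2630 t

LOI loss = 364.1 t; glass = 2630 t; yield = 87.84%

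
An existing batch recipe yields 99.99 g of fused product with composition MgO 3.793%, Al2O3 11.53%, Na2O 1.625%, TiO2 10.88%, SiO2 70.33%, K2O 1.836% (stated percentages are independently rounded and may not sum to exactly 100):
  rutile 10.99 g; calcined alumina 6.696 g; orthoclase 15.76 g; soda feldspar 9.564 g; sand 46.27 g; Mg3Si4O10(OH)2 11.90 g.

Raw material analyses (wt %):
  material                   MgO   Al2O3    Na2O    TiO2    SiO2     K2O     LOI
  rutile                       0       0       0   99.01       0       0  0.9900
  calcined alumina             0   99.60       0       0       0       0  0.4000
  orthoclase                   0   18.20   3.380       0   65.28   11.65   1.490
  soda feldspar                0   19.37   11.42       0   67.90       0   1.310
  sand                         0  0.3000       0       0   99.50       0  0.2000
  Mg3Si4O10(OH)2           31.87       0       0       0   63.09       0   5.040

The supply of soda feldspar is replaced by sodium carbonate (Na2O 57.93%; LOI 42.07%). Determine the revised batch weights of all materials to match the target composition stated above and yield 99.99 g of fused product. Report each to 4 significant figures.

Values along the way appear rounded to 4 significant digits when written out — all internal work keeps full float precision at all times; every reported number receives exactly one rounding; derived quantities, which include the yield, glass mass, six oxide percentages, totals, LOI, are computed at full precision, as set out in the question or the answer, starting from the weights per 99.99 g of glass.
The oxide mass targets at 99.99 g fused product:
  MgO: 3.793% × 99.99 = 3.793 g
  Al2O3: 11.53% × 99.99 = 11.53 g
  Na2O: 1.625% × 99.99 = 1.625 g
  TiO2: 10.88% × 99.99 = 10.88 g
  SiO2: 70.33% × 99.99 = 70.32 g
  K2O: 1.836% × 99.99 = 1.836 g
A balance pass over the oxides, on the weights just shown, versus the basis set out (target by target, the sums agree modulo rounding of the values):
  MgO: 11.90·0.3187 = 3.793 g (target 3.793 g)
  Al2O3: 8.537·0.9960 + 15.76·0.1820 + 52.79·0.003000 = 11.53 g (target 11.53 g)
  Na2O: 15.76·0.03380 + 1.885·0.5793 = 1.625 g (target 1.625 g)
  TiO2: 10.99·0.9901 = 10.88 g (target 10.88 g)
  SiO2: 15.76·0.6528 + 52.79·0.9950 + 11.90·0.6309 = 70.32 g (target 70.32 g)
  K2O: 15.76·0.1165 = 1.836 g (target 1.836 g)
Glass mass check: net batch after ignition = 99.99 g (per-oxide target masses sum to 99.98 g; the stated basis being 99.99 g — rounding explains the deltas).
Summing the batch: Σ batch = 101.9 g; loss to ignition Σ batch·LOI = 1.876 g; glass ÷ batch gives a yield of 98.16%.

Revised batch per 99.99 g fused product:
  rutile: 10.99 g
  calcined alumina: 8.537 g
  orthoclase: 15.76 g
  sodium carbonate: 1.885 g
  sand: 52.79 g
  Mg3Si4O10(OH)2: 11.90 g
Total batch = 101.9 g; LOI loss = 1.876 g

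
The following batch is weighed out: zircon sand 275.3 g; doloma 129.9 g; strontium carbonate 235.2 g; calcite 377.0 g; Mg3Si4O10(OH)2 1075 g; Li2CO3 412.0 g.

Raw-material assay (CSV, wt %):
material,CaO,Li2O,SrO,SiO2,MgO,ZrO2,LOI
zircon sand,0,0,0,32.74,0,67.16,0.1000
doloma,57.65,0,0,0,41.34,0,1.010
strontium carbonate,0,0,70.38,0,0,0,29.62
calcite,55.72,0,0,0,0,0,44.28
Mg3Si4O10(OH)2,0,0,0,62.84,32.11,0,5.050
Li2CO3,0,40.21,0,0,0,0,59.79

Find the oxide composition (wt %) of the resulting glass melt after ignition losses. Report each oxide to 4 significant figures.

Every computation runs at full float precision at every stage. Intermediates are shown rounded off to 4 significant figures within the worked lines — a single rounding completes each reported number; the derived quantities are re-derived in full precision (net glass mass, the six compositions, yield, the totals, LOI) from the weighed amounts at 1966 g of glass as they appear in question or answer.
What the batch supplies per oxide:
  CaO: 129.9·0.5765 + 377.0·0.5572 = 285.0 g
  Li2O: 412.0·0.4021 = 165.7 g
  SrO: 235.2·0.7038 = 165.5 g
  SiO2: 275.3·0.3274 + 1075·0.6284 = 765.7 g
  MgO: 129.9·0.4134 + 1075·0.3211 = 398.9 g
  ZrO2: 275.3·0.6716 = 184.9 g
LOI: 275.3·0.001000 + 129.9·0.01010 + 235.2·0.2962 + 377.0·0.4428 + 1075·0.05050 + 412.0·0.5979 = 538.8 g
Net of LOI, the glass mass = 2504 − 538.8 = 1966 g (consistent with Σ oxide mass)
each wt % is 100 × oxide ÷ glass

Glass mass = 1966 g (batch 2504 − LOI 538.8).
Composition: CaO 14.50%, Li2O 8.428%, SrO 8.422%, SiO2 38.95%, MgO 20.29%, ZrO2 9.406%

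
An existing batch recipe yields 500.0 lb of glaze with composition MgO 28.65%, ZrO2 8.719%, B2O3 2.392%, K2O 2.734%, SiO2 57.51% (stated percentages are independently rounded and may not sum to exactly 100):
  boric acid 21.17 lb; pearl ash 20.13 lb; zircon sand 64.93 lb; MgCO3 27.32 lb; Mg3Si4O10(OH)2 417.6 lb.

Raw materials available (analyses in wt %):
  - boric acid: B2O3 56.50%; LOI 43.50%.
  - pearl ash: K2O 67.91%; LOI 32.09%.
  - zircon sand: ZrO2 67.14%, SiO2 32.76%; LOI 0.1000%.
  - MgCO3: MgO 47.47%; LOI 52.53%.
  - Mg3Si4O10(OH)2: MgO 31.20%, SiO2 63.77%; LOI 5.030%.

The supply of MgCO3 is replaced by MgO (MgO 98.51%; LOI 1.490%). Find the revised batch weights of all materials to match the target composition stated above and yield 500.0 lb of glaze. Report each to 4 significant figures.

Revised batch per 500.0 lb glaze:
  boric acid: 21.17 lb
  pearl ash: 20.13 lb
  zircon sand: 64.93 lb
  MgO: 13.17 lb
  Mg3Si4O10(OH)2: 417.6 lb
Total batch = 537.0 lb; LOI loss = 36.94 lb

In-progress results appear rounded to four significant digits in the printout; the whole derivation runs at full float precision through every step; every reported figure includes exactly one rounding — derived quantities, including glass mass, totals, the yield, ignition loss, five oxide percentages, are re-derived from the weighed amounts for 500.0 lb of glass at full float precision exactly as printed in question or answer.
Oxide-by-oxide targets in 500.0 lb glaze:
  MgO: 28.65% × 500.0 = 143.2 lb
  ZrO2: 8.719% × 500.0 = 43.60 lb
  B2O3: 2.392% × 500.0 = 11.96 lb
  K2O: 2.734% × 500.0 = 13.67 lb
  SiO2: 57.51% × 500.0 = 287.6 lb
Per-oxide balance check with the batch weights as given, versus the basis set out (summed amounts equal target values exact up to rounding of places):
  MgO: 13.17·0.9851 + 417.6·0.3120 = 143.3 lb (target 143.2 lb)
  ZrO2: 64.93·0.6714 = 43.59 lb (target 43.60 lb)
  B2O3: 21.17·0.5650 = 11.96 lb (target 11.96 lb)
  K2O: 20.13·0.6791 = 13.67 lb (target 13.67 lb)
  SiO2: 64.93·0.3276 + 417.6·0.6377 = 287.6 lb (target 287.6 lb)
Mass balance on the glass: total batch − LOI = 500.1 lb (the targets, summed, come to 500.0 lb; with the basis standing at 500.0 lb — gaps are rounding artifacts).
Batch grand total — Σ batch = 537.0 lb; Σ batch·LOI gives LOI loss = 36.94 lb; glass ÷ batch gives a yield of 93.12%.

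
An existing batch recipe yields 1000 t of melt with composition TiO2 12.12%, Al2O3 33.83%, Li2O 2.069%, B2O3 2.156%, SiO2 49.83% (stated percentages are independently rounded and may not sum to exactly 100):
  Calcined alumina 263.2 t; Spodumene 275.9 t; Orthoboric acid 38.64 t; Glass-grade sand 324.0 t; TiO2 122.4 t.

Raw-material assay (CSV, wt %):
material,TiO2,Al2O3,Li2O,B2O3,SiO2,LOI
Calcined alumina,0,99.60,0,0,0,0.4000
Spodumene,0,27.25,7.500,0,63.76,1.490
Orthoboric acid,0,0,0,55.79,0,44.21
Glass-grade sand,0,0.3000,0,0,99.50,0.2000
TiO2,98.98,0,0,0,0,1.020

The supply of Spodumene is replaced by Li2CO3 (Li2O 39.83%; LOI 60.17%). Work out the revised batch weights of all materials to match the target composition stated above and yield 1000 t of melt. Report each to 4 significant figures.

Intermediates appear, with 4-significant-digit rounding, in the working. Each numeric step carries full precision all the way through — every reported number is rounded once only; the derived quantities (totals, the five compositions, glass mass, yield, ignition loss) are carried at full precision starting from the weights at 1000 t of glass, exactly as printed in the problem or the answer.
The oxide mass targets at 1000 t melt:
  TiO2: 12.12% × 1000 = 121.2 t
  Al2O3: 33.83% × 1000 = 338.3 t
  Li2O: 2.069% × 1000 = 20.69 t
  B2O3: 2.156% × 1000 = 21.56 t
  SiO2: 49.83% × 1000 = 498.3 t
Mass-balance tally per oxide per the reported batch figures, for the quoted basis mass (delivered sums recover each target given rounding of the digits):
  TiO2: 122.4·0.9898 = 121.2 t (target 121.2 t)
  Al2O3: 338.2·0.9960 + 500.8·0.003000 = 338.3 t (target 338.3 t)
  Li2O: 51.95·0.3983 = 20.69 t (target 20.69 t)
  B2O3: 38.64·0.5579 = 21.56 t (target 21.56 t)
  SiO2: 500.8·0.9950 = 498.3 t (target 498.3 t)
Consistency of the glass mass: the batch minus its LOI: 1000 t (per-oxide target masses sum to 1000 t; stated basis 1000 t — a pure rounding effect).
Total batch = Σ batch = 1052 t; Σ batch·LOI gives LOI loss = 51.94 t; the yield ratio, glass ÷ batch: 95.06%.

Revised batch per 1000 t melt:
  Calcined alumina: 338.2 t
  Li2CO3: 51.95 t
  Orthoboric acid: 38.64 t
  Glass-grade sand: 500.8 t
  TiO2: 122.4 t
Total batch = 1052 t; LOI loss = 51.94 t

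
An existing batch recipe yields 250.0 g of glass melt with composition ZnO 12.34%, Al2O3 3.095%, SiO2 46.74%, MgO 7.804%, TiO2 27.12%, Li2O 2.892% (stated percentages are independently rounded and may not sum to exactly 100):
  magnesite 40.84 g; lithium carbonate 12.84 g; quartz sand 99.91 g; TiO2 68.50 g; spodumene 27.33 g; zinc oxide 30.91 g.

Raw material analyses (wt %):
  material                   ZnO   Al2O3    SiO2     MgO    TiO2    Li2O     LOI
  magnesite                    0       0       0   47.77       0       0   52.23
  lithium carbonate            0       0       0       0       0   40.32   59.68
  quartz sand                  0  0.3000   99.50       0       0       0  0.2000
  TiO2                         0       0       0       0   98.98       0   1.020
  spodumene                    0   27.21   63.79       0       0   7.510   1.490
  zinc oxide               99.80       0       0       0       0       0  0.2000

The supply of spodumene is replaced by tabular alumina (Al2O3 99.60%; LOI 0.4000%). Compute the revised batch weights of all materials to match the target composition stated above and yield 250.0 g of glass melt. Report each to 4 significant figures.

Exact precision is carried from start to finish. Working values appear rounded off to 4 significant digits within the worked lines — each reported number carries a single rounding; derived quantities (totals, yield, the six compositions, LOI, glass mass) are rebuilt in full precision from the weighed amounts per 250.0 g of glass as quoted within either problem or answer.
Per-oxide target masses for 250.0 g glass melt:
  ZnO: 12.34% × 250.0 = 30.85 g
  Al2O3: 3.095% × 250.0 = 7.738 g
  SiO2: 46.74% × 250.0 = 116.8 g
  MgO: 7.804% × 250.0 = 19.51 g
  TiO2: 27.12% × 250.0 = 67.80 g
  Li2O: 2.892% × 250.0 = 7.230 g
Mass-balance tally per oxide from the weights as reported, versus the basis set out (summed amounts equal target values within answer rounding):
  ZnO: 30.91·0.9980 = 30.85 g (target 30.85 g)
  Al2O3: 117.4·0.003000 + 7.415·0.9960 = 7.738 g (target 7.738 g)
  SiO2: 117.4·0.9950 = 116.8 g (target 116.8 g)
  MgO: 40.84·0.4777 = 19.51 g (target 19.51 g)
  TiO2: 68.50·0.9898 = 67.80 g (target 67.80 g)
  Li2O: 17.93·0.4032 = 7.229 g (target 7.230 g)
Consistency of the glass mass: batch total minus LOI = 249.9 g (targets for the oxides total 250.0 g; stated basis 250.0 g — any gap is answer rounding).
Batch total: Σ batch = 283.0 g; the LOI term Σ batch·LOI equals 33.06 g; glass ÷ batch gives a yield of 88.32%.

Revised batch per 250.0 g glass melt:
  magnesite: 40.84 g
  lithium carbonate: 17.93 g
  quartz sand: 117.4 g
  TiO2: 68.50 g
  tabular alumina: 7.415 g
  zinc oxide: 30.91 g
Total batch = 283.0 g; LOI loss = 33.06 g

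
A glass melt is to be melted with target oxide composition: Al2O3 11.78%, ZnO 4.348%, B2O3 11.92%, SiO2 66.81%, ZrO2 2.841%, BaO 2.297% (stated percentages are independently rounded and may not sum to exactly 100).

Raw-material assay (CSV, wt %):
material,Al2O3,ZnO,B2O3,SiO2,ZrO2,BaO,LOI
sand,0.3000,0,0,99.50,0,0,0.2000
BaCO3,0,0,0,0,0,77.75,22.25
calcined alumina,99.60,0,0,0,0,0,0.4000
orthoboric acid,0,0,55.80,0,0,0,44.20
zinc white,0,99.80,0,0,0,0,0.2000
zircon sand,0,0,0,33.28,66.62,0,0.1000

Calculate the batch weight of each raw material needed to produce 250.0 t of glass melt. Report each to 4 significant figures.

Each numeric step maintains full precision from first step to last. Mid-chain values are printed rounded to 4 significant digits on the page. Each reported number is rounded a single time. All derived quantities, which include the totals, six oxide percentages, net glass mass, ignition loss, the yield, are computed at full precision, precisely as stated by the question or the answer, starting from the weights per 250.0 t of glass.
Oxide mass targets, per 250.0 t glass melt:
  Al2O3: 11.78% × 250.0 = 29.45 t
  ZnO: 4.348% × 250.0 = 10.87 t
  B2O3: 11.92% × 250.0 = 29.80 t
  SiO2: 66.81% × 250.0 = 167.0 t
  ZrO2: 2.841% × 250.0 = 7.102 t
  BaO: 2.297% × 250.0 = 5.742 t
Mass-balance tally per oxide using the reported weights, on the stated basis (summed amounts equal target values given rounding of the digits):
  Al2O3: 164.3·0.003000 + 29.07·0.9960 = 29.45 t (target 29.45 t)
  ZnO: 10.89·0.9980 = 10.87 t (target 10.87 t)
  B2O3: 53.41·0.5580 = 29.80 t (target 29.80 t)
  SiO2: 164.3·0.9950 + 10.66·0.3328 = 167.0 t (target 167.0 t)
  ZrO2: 10.66·0.6662 = 7.102 t (target 7.102 t)
  BaO: 7.386·0.7775 = 5.743 t (target 5.742 t)
Mass balance on the glass: total batch − LOI = 250.0 t (oxide target masses add up to 250.0 t; against the stated basis, 250.0 t — a pure rounding effect).
Total batch = Σ batch = 275.7 t; LOI removed, Σ of batch·LOI: 25.73 t; yield: glass divided by total = 90.67%.

Batch per 250.0 t glass melt:
  sand: 164.3 t
  BaCO3: 7.386 t
  calcined alumina: 29.07 t
  orthoboric acid: 53.41 t
  zinc white: 10.89 t
  zircon sand: 10.66 t
Total batch = 275.7 t; LOI loss = 25.73 t; yield = 90.67%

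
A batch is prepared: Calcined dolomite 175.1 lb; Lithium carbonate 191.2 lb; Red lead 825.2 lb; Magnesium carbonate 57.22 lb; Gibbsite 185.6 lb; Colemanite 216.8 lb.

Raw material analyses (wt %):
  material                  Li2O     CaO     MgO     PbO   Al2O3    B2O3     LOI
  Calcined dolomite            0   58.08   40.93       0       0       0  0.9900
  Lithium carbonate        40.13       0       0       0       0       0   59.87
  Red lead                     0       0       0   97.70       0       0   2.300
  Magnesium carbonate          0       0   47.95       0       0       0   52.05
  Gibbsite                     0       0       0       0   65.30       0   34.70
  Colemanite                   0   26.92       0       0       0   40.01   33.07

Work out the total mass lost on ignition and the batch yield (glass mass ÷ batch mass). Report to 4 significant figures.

LOI loss = 301.1 lb; glass = 1350 lb; yield = 81.77%

Intermediates are displayed rounded off to 4 significant digits between the steps; the working math carries full precision in every operation — a single rounding produces every reported figure; derived quantities (the yield, LOI, totals, net glass mass, six oxide percentages) are re-derived from the weighed amounts on 1350 lb of glass in full precision, as they appear in the problem or the answer.
Per-material ignition loss:
  Calcined dolomite: 175.1 × 0.009900 = 1.733 lb
  Lithium carbonate: 191.2 × 0.5987 = 114.5 lb
  Red lead: 825.2 × 0.02300 = 18.98 lb
  Magnesium carbonate: 57.22 × 0.5205 = 29.78 lb
  Gibbsite: 185.6 × 0.3470 = 64.40 lb
  Colemanite: 216.8 × 0.3307 = 71.70 lb
Total LOI = 301.1 lb
Glass = batch − LOI = 1651 − 301.1 = 1350 lb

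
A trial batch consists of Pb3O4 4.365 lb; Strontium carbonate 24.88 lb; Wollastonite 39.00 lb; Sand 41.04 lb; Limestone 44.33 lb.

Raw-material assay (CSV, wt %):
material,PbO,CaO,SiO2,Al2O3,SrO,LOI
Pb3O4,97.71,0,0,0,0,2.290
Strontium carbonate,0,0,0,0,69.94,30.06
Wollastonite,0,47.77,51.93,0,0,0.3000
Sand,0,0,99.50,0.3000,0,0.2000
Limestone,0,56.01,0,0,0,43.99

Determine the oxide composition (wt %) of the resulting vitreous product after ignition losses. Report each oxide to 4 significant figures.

Glass mass = 126.3 lb (batch 153.6 − LOI 27.28).
Composition: PbO 3.376%, CaO 34.40%, SiO2 48.35%, Al2O3 0.09745%, SrO 13.77%

Values along the way are shown (rounded to 4 significant digits) alongside each step; all arithmetic maintains full float precision from first step to last. Every reported figure takes a single rounding; all derived quantities are recomputed at exact precision (net glass mass, yield, the five compositions, the totals, LOI) from the batch weights at 126.3 lb of glass precisely as stated by the problem or answer text.
What the batch supplies per oxide:
  PbO: 4.365·0.9771 = 4.265 lb
  CaO: 39.00·0.4777 + 44.33·0.5601 = 43.46 lb
  SiO2: 39.00·0.5193 + 41.04·0.9950 = 61.09 lb
  Al2O3: 41.04·0.003000 = 0.1231 lb
  SrO: 24.88·0.6994 = 17.40 lb
LOI: 4.365·0.02290 + 24.88·0.3006 + 39.00·0.003000 + 41.04·0.002000 + 44.33·0.4399 = 27.28 lb
Glass mass = batch − LOI = 153.6 − 27.28 = 126.3 lb (equal to the oxide-mass sum)
percent by weight: oxide/glass ×100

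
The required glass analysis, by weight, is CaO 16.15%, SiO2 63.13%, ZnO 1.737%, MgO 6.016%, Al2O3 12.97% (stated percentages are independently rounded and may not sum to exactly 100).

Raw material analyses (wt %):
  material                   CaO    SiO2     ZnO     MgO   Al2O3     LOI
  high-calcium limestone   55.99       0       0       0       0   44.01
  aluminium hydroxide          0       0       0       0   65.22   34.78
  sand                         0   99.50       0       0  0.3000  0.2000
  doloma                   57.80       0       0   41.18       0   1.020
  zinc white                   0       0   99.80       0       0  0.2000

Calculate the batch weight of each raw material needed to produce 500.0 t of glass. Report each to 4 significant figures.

Each numeric step runs at full float precision through every step; values along the way are printed (rounded to four significant digits) in the printout. Every reported number undergoes a single rounding. The derived quantities (five oxide percentages, net glass mass, the yield, the totals, ignition loss) are carried at full precision using the weight values per 500.0 t of glass precisely as stated by the question or the answer.
Target masses of each oxide per 500.0 t glass:
  CaO: 16.15% × 500.0 = 80.75 t
  SiO2: 63.13% × 500.0 = 315.6 t
  ZnO: 1.737% × 500.0 = 8.685 t
  MgO: 6.016% × 500.0 = 30.08 t
  Al2O3: 12.97% × 500.0 = 64.85 t
Checking each oxide sum on the weights just shown, on the stated basis (sums match the target masses modulo rounding of the values):
  CaO: 68.82·0.5599 + 73.05·0.5780 = 80.76 t (target 80.75 t)
  SiO2: 317.2·0.9950 = 315.6 t (target 315.6 t)
  ZnO: 8.702·0.9980 = 8.685 t (target 8.685 t)
  MgO: 73.05·0.4118 = 30.08 t (target 30.08 t)
  Al2O3: 97.97·0.6522 + 317.2·0.003000 = 64.85 t (target 64.85 t)
The glass-mass cross-check: net batch after ignition = 500.0 t (the Σ of target masses is 500.0 t; the stated basis being 500.0 t — gaps are rounding artifacts).
Adding the batch up: Σ batch = 565.7 t; Σ batch·LOI gives LOI loss = 65.76 t; yield: glass divided by total = 88.38%.

Batch per 500.0 t glass:
  high-calcium limestone: 68.82 t
  aluminium hydroxide: 97.97 t
  sand: 317.2 t
  doloma: 73.05 t
  zinc white: 8.702 t
Total batch = 565.7 t; LOI loss = 65.76 t; yield = 88.38%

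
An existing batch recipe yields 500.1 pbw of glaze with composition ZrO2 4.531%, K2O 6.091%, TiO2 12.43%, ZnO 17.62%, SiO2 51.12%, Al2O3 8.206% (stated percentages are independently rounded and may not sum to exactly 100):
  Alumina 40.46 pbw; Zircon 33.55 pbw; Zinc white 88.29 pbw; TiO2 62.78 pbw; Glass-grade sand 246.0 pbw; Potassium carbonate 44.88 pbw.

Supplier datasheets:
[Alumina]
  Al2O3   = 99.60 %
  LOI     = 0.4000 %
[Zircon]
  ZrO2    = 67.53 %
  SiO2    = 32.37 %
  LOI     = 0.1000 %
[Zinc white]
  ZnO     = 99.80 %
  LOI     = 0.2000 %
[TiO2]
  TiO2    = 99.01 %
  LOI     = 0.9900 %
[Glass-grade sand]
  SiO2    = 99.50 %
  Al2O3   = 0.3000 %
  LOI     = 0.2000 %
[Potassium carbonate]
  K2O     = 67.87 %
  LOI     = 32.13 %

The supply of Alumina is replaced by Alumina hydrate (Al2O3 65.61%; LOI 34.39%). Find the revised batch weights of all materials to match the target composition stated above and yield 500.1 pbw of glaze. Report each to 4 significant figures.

All arithmetic runs at full precision in every operation. Working values are shown (rounded to four significant digits) within the worked lines — every reported number takes just one rounding — all derived quantities (yield, totals, glass mass, ignition loss, six oxide percentages) are computed at full float precision using the weight values for 500.1 pbw of glass precisely as stated by the problem or answer text.
Target oxide masses per 500.1 pbw glaze:
  ZrO2: 4.531% × 500.1 = 22.66 pbw
  K2O: 6.091% × 500.1 = 30.46 pbw
  TiO2: 12.43% × 500.1 = 62.16 pbw
  ZnO: 17.62% × 500.1 = 88.12 pbw
  SiO2: 51.12% × 500.1 = 255.7 pbw
  Al2O3: 8.206% × 500.1 = 41.04 pbw
Checking each oxide sum given the weights on record, on the stated basis (sums match the target masses within answer rounding):
  ZrO2: 33.55·0.6753 = 22.66 pbw (target 22.66 pbw)
  K2O: 44.88·0.6787 = 30.46 pbw (target 30.46 pbw)
  TiO2: 62.78·0.9901 = 62.16 pbw (target 62.16 pbw)
  ZnO: 88.29·0.9980 = 88.11 pbw (target 88.12 pbw)
  SiO2: 33.55·0.3237 + 246.0·0.9950 = 255.6 pbw (target 255.7 pbw)
  Al2O3: 61.42·0.6561 + 246.0·0.003000 = 41.04 pbw (target 41.04 pbw)
Glass mass check: net batch after ignition = 500.1 pbw (per-oxide target masses sum to 500.1 pbw; versus the stated basis of 500.1 pbw — a pure rounding effect).
Adding the batch up: Σ batch = 536.9 pbw; loss to ignition Σ batch·LOI = 36.87 pbw; yield = glass ÷ total batch = 93.13%.

Revised batch per 500.1 pbw glaze:
  Alumina hydrate: 61.42 pbw
  Zircon: 33.55 pbw
  Zinc white: 88.29 pbw
  TiO2: 62.78 pbw
  Glass-grade sand: 246.0 pbw
  Potassium carbonate: 44.88 pbw
Total batch = 536.9 pbw; LOI loss = 36.87 pbw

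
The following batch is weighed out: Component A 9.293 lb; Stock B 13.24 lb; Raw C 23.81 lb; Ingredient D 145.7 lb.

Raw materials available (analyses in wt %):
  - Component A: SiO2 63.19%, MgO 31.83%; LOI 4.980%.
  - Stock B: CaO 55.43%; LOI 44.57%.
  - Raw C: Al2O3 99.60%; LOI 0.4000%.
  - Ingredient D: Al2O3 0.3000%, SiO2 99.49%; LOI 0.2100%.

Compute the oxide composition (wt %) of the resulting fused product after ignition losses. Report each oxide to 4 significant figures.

In-progress results are printed rounded to four significant figures between the steps. All arithmetic runs at exact precision in every operation; exactly one rounding lands on every reported number — all derived quantities (the totals, LOI, glass mass, yield, the four compositions) are re-derived from the weighed amounts at 185.3 lb of glass in full precision as given in the problem or answer text.
Oxide-by-oxide delivered mass:
  CaO: 13.24·0.5543 = 7.339 lb
  Al2O3: 23.81·0.9960 + 145.7·0.003000 = 24.15 lb
  SiO2: 9.293·0.6319 + 145.7·0.9949 = 150.8 lb
  MgO: 9.293·0.3183 = 2.958 lb
LOI: 9.293·0.04980 + 13.24·0.4457 + 23.81·0.004000 + 145.7·0.002100 = 6.765 lb
The glass mass, total less LOI, = 192.0 − 6.765 = 185.3 lb (matching Σ of the oxides)
wt % = 100 × oxide mass / glass mass

Glass mass = 185.3 lb (batch 192.0 − LOI 6.765).
Composition: CaO 3.961%, Al2O3 13.04%, SiO2 81.41%, MgO 1.596%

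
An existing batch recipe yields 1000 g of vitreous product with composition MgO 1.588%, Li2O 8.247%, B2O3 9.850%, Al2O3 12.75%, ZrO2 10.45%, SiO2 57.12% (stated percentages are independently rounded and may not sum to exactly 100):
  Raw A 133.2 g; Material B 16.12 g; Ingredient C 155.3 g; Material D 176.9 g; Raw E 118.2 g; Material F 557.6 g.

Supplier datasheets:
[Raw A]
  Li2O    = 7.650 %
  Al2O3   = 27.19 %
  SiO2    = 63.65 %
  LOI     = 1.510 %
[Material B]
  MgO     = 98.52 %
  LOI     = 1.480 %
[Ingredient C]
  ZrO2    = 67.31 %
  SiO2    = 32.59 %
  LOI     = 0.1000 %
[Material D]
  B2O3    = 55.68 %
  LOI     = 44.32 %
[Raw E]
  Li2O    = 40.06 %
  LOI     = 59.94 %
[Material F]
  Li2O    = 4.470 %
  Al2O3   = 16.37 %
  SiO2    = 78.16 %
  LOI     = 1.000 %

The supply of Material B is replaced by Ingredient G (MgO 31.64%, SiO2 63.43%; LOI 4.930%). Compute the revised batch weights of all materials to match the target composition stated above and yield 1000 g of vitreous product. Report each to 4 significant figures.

Working values are displayed, rounded to four significant figures, as written; all internal work maintains exact precision end to end; a single rounding produces every reported result; derived quantities, which include the six compositions, ignition loss, net glass mass, the yield, the totals, are computed in exact precision, as given in the problem or the answer, from the weighed amounts per 1000 g of glass.
The oxide mass targets at 1000 g vitreous product:
  MgO: 1.588% × 1000 = 15.88 g
  Li2O: 8.247% × 1000 = 82.47 g
  B2O3: 9.850% × 1000 = 98.50 g
  Al2O3: 12.75% × 1000 = 127.5 g
  ZrO2: 10.45% × 1000 = 104.5 g
  SiO2: 57.12% × 1000 = 571.2 g
Balance tally, oxide-wise, using the reported weights, under the basis named above (target by target, the sums agree once rounding is allowed for):
  MgO: 50.19·0.3164 = 15.88 g (target 15.88 g)
  Li2O: 181.3·0.07650 + 117.9·0.4006 + 477.7·0.04470 = 82.45 g (target 82.47 g)
  B2O3: 176.9·0.5568 = 98.50 g (target 98.50 g)
  Al2O3: 181.3·0.2719 + 477.7·0.1637 = 127.5 g (target 127.5 g)
  ZrO2: 155.3·0.6731 = 104.5 g (target 104.5 g)
  SiO2: 181.3·0.6365 + 50.19·0.6343 + 155.3·0.3259 + 477.7·0.7816 = 571.2 g (target 571.2 g)
Glass mass check: the batch minus its LOI: 1000 g (oxide target masses add up to 1000 g; with the basis standing at 1000 g — rounding explains the deltas).
Batch grand total — Σ batch = 1159 g; the LOI term Σ batch·LOI equals 159.2 g; yield, glass over the total, = 86.27%.

Revised batch per 1000 g vitreous product:
  Raw A: 181.3 g
  Ingredient G: 50.19 g
  Ingredient C: 155.3 g
  Material D: 176.9 g
  Raw E: 117.9 g
  Material F: 477.7 g
Total batch = 1159 g; LOI loss = 159.2 g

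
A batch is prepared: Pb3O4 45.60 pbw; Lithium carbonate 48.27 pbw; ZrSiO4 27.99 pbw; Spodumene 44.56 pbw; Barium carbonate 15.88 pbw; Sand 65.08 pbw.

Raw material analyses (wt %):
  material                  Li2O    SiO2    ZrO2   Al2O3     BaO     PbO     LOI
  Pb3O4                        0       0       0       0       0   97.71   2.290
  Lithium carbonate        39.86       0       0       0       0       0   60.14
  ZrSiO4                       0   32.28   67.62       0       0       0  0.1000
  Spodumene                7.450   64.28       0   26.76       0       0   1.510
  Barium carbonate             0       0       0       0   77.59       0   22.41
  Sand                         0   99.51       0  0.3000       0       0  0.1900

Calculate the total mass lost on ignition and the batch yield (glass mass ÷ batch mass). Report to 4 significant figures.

Values along the way are shown, rounded to 4 significant digits, on the page — every computation carries full float precision in all steps — a single rounding produces every reported result — all derived quantities (six oxide percentages, LOI, totals, net glass mass, yield) are recomputed from the batch weights per 212.9 pbw of glass in full precision, as set out in problem or answer.
LOI of each material in turn:
  Pb3O4: 45.60 × 0.02290 = 1.044 pbw
  Lithium carbonate: 48.27 × 0.6014 = 29.03 pbw
  ZrSiO4: 27.99 × 0.001000 = 0.02799 pbw
  Spodumene: 44.56 × 0.01510 = 0.6729 pbw
  Barium carbonate: 15.88 × 0.2241 = 3.559 pbw
  Sand: 65.08 × 0.001900 = 0.1237 pbw
Total LOI = 34.46 pbw
Glass = batch − LOI = 247.4 − 34.46 = 212.9 pbw

LOI loss = 34.46 pbw; glass = 212.9 pbw; yield = 86.07%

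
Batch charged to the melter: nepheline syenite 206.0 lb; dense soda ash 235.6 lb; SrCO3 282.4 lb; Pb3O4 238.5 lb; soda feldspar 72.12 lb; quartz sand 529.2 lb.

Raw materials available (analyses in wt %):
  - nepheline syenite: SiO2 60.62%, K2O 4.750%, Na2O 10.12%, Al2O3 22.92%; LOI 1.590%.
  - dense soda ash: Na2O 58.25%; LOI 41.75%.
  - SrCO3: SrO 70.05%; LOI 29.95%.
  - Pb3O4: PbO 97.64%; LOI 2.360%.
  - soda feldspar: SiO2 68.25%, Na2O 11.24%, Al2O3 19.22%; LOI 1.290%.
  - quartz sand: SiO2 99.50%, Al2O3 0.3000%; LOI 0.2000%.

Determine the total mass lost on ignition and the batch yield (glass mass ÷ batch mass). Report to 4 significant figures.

LOI loss = 193.8 lb; glass = 1370 lb; yield = 87.61%

Mid-chain values are displayed (rounded to four significant digits) in the working; all arithmetic carries full float precision at each step — a single rounding yields every reported value — the derived quantities are re-derived at full precision (glass mass, yield, totals, six oxide percentages, LOI) using the weight values on 1370 lb of glass exactly as printed in the question or the answer.
Each material's LOI contribution:
  nepheline syenite: 206.0 × 0.01590 = 3.275 lb
  dense soda ash: 235.6 × 0.4175 = 98.36 lb
  SrCO3: 282.4 × 0.2995 = 84.58 lb
  Pb3O4: 238.5 × 0.02360 = 5.629 lb
  soda feldspar: 72.12 × 0.01290 = 0.9303 lb
  quartz sand: 529.2 × 0.002000 = 1.058 lb
Total LOI = 193.8 lb
Glass = batch − LOI = 1564 − 193.8 = 1370 lb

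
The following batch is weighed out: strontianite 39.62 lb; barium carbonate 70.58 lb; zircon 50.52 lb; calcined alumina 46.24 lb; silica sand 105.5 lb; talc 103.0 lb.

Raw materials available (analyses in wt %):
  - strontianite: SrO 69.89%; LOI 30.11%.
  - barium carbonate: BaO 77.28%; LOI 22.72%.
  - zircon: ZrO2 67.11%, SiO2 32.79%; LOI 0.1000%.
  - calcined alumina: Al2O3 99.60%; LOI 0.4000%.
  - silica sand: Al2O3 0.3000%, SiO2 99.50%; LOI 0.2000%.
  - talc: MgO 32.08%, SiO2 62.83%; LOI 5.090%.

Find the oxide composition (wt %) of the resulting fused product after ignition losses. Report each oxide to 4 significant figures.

The working math maintains full precision from start to finish. In-progress results appear rounded to four significant figures as written; every reported figure is rounded a single time — the derived quantities (LOI, net glass mass, yield, totals, six oxide percentages) are computed in full float precision from the batch weights per 381.8 lb of glass, as they appear in question or answer.
Per-oxide mass from batch:
  Al2O3: 46.24·0.9960 + 105.5·0.003000 = 46.37 lb
  ZrO2: 50.52·0.6711 = 33.90 lb
  BaO: 70.58·0.7728 = 54.54 lb
  SrO: 39.62·0.6989 = 27.69 lb
  MgO: 103.0·0.3208 = 33.04 lb
  SiO2: 50.52·0.3279 + 105.5·0.9950 + 103.0·0.6283 = 186.3 lb
LOI: 39.62·0.3011 + 70.58·0.2272 + 50.52·0.001000 + 46.24·0.004000 + 105.5·0.002000 + 103.0·0.05090 = 33.65 lb
Glass mass = batch − LOI = 415.5 − 33.65 = 381.8 lb (the oxide masses sum to this)
percent by weight: oxide/glass ×100

Glass mass = 381.8 lb (batch 415.5 − LOI 33.65).
Composition: Al2O3 12.15%, ZrO2 8.880%, BaO 14.29%, SrO 7.252%, MgO 8.654%, SiO2 48.78%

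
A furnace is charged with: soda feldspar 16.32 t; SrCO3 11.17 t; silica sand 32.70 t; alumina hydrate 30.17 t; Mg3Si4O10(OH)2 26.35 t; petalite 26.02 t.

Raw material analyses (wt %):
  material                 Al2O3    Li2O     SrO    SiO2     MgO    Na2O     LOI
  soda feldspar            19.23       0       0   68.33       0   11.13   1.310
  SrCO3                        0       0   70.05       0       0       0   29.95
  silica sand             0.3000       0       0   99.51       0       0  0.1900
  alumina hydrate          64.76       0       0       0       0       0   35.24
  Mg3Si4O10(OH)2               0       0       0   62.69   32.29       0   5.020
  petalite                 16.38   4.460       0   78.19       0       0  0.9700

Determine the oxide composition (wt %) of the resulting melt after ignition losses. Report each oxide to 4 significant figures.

Each numeric step runs at exact precision from start to finish — values along the way are shown, rounded to four significant figures, between the steps; a single rounding finalizes each reported figure. All derived quantities are rebuilt using the weight values for 126.9 t of glass at full precision (LOI, the six compositions, yield, net glass mass, the totals), as set out in the question or the answer.
Delivered oxide masses:
  Al2O3: 16.32·0.1923 + 32.70·0.003000 + 30.17·0.6476 + 26.02·0.1638 = 27.04 t
  Li2O: 26.02·0.04460 = 1.160 t
  SrO: 11.17·0.7005 = 7.825 t
  SiO2: 16.32·0.6833 + 32.70·0.9951 + 26.35·0.6269 + 26.02·0.7819 = 80.56 t
  MgO: 26.35·0.3229 = 8.508 t
  Na2O: 16.32·0.1113 = 1.816 t
LOI: 16.32·0.01310 + 11.17·0.2995 + 32.70·0.001900 + 30.17·0.3524 + 26.35·0.05020 + 26.02·0.009700 = 15.83 t
Glass = total batch minus LOI = 142.7 − 15.83 = 126.9 t (equal to the oxide-mass sum)
wt % = 100 × oxide mass / glass mass

Glass mass = 126.9 t (batch 142.7 − LOI 15.83).
Composition: Al2O3 21.31%, Li2O 0.9145%, SrO 6.166%, SiO2 63.48%, MgO 6.705%, Na2O 1.431%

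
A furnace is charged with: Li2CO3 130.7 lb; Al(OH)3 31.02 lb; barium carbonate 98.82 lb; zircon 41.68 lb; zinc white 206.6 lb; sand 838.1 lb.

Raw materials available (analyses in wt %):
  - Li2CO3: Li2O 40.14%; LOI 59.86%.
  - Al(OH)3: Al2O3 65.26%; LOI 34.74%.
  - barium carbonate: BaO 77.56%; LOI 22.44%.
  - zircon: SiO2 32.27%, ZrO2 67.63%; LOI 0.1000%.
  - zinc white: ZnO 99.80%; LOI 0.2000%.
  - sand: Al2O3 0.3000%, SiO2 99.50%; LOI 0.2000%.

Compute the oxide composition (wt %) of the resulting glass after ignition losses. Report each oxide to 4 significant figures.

Glass mass = 1234 lb (batch 1347 − LOI 113.3).
Composition: ZnO 16.71%, Al2O3 1.845%, SiO2 68.69%, ZrO2 2.285%, Li2O 4.253%, BaO 6.213%

In-progress results are shown rounded to 4 significant digits on the page — each numeric step carries full precision throughout — every reported number receives exactly one rounding. The derived quantities (six oxide percentages, the yield, ignition loss, glass mass, the totals) are re-derived in full precision using the weight values per 1234 lb of glass, as quoted within problem or answer.
Oxide masses out of the charge:
  ZnO: 206.6·0.9980 = 206.2 lb
  Al2O3: 31.02·0.6526 + 838.1·0.003000 = 22.76 lb
  SiO2: 41.68·0.3227 + 838.1·0.9950 = 847.4 lb
  ZrO2: 41.68·0.6763 = 28.19 lb
  Li2O: 130.7·0.4014 = 52.46 lb
  BaO: 98.82·0.7756 = 76.64 lb
LOI: 130.7·0.5986 + 31.02·0.3474 + 98.82·0.2244 + 41.68·0.001000 + 206.6·0.002000 + 838.1·0.002000 = 113.3 lb
Glass mass = batch − LOI = 1347 − 113.3 = 1234 lb (equal to the oxide-mass sum)
each oxide over glass, ×100, is wt %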